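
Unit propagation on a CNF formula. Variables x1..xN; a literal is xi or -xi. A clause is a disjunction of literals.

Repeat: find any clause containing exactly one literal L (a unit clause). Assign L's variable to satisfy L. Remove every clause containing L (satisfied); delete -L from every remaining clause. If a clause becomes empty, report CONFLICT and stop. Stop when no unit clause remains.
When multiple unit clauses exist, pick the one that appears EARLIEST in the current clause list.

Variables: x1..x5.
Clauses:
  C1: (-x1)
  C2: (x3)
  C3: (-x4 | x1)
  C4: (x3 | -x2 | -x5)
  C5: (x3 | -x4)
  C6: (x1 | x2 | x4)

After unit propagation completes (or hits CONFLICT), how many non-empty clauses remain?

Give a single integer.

Answer: 0

Derivation:
unit clause [-1] forces x1=F; simplify:
  drop 1 from [-4, 1] -> [-4]
  drop 1 from [1, 2, 4] -> [2, 4]
  satisfied 1 clause(s); 5 remain; assigned so far: [1]
unit clause [3] forces x3=T; simplify:
  satisfied 3 clause(s); 2 remain; assigned so far: [1, 3]
unit clause [-4] forces x4=F; simplify:
  drop 4 from [2, 4] -> [2]
  satisfied 1 clause(s); 1 remain; assigned so far: [1, 3, 4]
unit clause [2] forces x2=T; simplify:
  satisfied 1 clause(s); 0 remain; assigned so far: [1, 2, 3, 4]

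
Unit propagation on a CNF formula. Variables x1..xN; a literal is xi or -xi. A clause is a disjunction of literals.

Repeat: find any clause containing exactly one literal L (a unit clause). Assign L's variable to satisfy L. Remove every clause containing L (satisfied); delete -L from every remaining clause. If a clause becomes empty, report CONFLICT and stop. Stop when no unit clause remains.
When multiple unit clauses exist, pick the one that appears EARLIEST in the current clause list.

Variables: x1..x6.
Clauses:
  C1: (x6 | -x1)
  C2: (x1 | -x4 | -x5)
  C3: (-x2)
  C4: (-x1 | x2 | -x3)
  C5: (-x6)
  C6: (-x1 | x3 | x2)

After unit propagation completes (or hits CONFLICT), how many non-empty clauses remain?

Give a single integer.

Answer: 1

Derivation:
unit clause [-2] forces x2=F; simplify:
  drop 2 from [-1, 2, -3] -> [-1, -3]
  drop 2 from [-1, 3, 2] -> [-1, 3]
  satisfied 1 clause(s); 5 remain; assigned so far: [2]
unit clause [-6] forces x6=F; simplify:
  drop 6 from [6, -1] -> [-1]
  satisfied 1 clause(s); 4 remain; assigned so far: [2, 6]
unit clause [-1] forces x1=F; simplify:
  drop 1 from [1, -4, -5] -> [-4, -5]
  satisfied 3 clause(s); 1 remain; assigned so far: [1, 2, 6]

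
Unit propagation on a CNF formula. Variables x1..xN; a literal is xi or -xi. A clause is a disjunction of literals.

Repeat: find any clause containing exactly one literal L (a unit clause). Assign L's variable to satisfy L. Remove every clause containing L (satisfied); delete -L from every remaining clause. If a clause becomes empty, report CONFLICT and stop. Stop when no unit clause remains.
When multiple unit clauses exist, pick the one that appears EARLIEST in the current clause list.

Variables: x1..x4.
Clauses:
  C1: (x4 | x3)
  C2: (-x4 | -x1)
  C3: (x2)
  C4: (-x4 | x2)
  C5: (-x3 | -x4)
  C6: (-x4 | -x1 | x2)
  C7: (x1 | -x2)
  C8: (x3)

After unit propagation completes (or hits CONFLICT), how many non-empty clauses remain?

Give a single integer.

Answer: 0

Derivation:
unit clause [2] forces x2=T; simplify:
  drop -2 from [1, -2] -> [1]
  satisfied 3 clause(s); 5 remain; assigned so far: [2]
unit clause [1] forces x1=T; simplify:
  drop -1 from [-4, -1] -> [-4]
  satisfied 1 clause(s); 4 remain; assigned so far: [1, 2]
unit clause [-4] forces x4=F; simplify:
  drop 4 from [4, 3] -> [3]
  satisfied 2 clause(s); 2 remain; assigned so far: [1, 2, 4]
unit clause [3] forces x3=T; simplify:
  satisfied 2 clause(s); 0 remain; assigned so far: [1, 2, 3, 4]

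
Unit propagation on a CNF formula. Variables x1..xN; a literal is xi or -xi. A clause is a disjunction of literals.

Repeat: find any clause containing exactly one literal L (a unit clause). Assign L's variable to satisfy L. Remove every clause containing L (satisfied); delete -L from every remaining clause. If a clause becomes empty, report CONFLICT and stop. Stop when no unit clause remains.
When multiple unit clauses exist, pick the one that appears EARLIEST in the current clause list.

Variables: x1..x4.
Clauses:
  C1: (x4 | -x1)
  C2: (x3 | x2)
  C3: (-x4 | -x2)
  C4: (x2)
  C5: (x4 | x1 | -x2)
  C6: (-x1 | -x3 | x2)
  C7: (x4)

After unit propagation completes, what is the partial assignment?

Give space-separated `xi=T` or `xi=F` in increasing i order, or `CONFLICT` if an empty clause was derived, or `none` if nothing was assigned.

Answer: CONFLICT

Derivation:
unit clause [2] forces x2=T; simplify:
  drop -2 from [-4, -2] -> [-4]
  drop -2 from [4, 1, -2] -> [4, 1]
  satisfied 3 clause(s); 4 remain; assigned so far: [2]
unit clause [-4] forces x4=F; simplify:
  drop 4 from [4, -1] -> [-1]
  drop 4 from [4, 1] -> [1]
  drop 4 from [4] -> [] (empty!)
  satisfied 1 clause(s); 3 remain; assigned so far: [2, 4]
CONFLICT (empty clause)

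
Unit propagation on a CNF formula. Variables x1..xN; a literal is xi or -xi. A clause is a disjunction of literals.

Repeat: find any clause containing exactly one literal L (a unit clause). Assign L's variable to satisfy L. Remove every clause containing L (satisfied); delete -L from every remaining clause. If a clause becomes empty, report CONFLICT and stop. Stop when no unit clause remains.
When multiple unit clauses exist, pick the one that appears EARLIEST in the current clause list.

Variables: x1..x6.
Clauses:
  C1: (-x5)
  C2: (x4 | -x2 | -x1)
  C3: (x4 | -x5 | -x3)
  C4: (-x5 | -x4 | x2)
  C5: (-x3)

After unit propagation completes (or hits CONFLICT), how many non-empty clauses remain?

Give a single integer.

unit clause [-5] forces x5=F; simplify:
  satisfied 3 clause(s); 2 remain; assigned so far: [5]
unit clause [-3] forces x3=F; simplify:
  satisfied 1 clause(s); 1 remain; assigned so far: [3, 5]

Answer: 1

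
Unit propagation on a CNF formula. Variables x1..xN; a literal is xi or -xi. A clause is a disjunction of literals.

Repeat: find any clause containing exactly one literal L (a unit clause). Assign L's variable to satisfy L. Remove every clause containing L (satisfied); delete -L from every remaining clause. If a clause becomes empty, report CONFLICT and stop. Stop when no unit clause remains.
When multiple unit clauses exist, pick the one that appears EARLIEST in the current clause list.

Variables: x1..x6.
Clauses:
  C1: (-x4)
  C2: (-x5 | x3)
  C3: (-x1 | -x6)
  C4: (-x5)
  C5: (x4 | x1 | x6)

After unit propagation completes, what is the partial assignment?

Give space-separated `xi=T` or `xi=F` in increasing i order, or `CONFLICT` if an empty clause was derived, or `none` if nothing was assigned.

Answer: x4=F x5=F

Derivation:
unit clause [-4] forces x4=F; simplify:
  drop 4 from [4, 1, 6] -> [1, 6]
  satisfied 1 clause(s); 4 remain; assigned so far: [4]
unit clause [-5] forces x5=F; simplify:
  satisfied 2 clause(s); 2 remain; assigned so far: [4, 5]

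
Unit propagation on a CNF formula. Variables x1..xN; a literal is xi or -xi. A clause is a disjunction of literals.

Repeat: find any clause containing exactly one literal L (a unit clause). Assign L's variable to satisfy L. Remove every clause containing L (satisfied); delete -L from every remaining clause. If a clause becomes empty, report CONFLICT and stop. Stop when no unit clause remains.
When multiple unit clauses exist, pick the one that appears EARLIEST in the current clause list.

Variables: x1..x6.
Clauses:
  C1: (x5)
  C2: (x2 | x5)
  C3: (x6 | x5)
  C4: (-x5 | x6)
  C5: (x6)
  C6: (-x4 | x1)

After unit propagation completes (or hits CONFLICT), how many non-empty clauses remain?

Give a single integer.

unit clause [5] forces x5=T; simplify:
  drop -5 from [-5, 6] -> [6]
  satisfied 3 clause(s); 3 remain; assigned so far: [5]
unit clause [6] forces x6=T; simplify:
  satisfied 2 clause(s); 1 remain; assigned so far: [5, 6]

Answer: 1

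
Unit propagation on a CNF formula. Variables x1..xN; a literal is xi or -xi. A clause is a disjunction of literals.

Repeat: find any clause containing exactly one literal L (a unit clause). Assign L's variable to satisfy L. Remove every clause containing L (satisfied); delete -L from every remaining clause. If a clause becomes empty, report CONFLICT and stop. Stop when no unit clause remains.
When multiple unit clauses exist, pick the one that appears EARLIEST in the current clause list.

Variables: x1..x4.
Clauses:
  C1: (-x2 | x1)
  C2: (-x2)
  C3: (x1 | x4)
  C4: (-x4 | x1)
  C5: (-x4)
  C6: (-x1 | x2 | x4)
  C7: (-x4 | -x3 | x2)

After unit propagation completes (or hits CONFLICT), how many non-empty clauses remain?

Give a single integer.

unit clause [-2] forces x2=F; simplify:
  drop 2 from [-1, 2, 4] -> [-1, 4]
  drop 2 from [-4, -3, 2] -> [-4, -3]
  satisfied 2 clause(s); 5 remain; assigned so far: [2]
unit clause [-4] forces x4=F; simplify:
  drop 4 from [1, 4] -> [1]
  drop 4 from [-1, 4] -> [-1]
  satisfied 3 clause(s); 2 remain; assigned so far: [2, 4]
unit clause [1] forces x1=T; simplify:
  drop -1 from [-1] -> [] (empty!)
  satisfied 1 clause(s); 1 remain; assigned so far: [1, 2, 4]
CONFLICT (empty clause)

Answer: 0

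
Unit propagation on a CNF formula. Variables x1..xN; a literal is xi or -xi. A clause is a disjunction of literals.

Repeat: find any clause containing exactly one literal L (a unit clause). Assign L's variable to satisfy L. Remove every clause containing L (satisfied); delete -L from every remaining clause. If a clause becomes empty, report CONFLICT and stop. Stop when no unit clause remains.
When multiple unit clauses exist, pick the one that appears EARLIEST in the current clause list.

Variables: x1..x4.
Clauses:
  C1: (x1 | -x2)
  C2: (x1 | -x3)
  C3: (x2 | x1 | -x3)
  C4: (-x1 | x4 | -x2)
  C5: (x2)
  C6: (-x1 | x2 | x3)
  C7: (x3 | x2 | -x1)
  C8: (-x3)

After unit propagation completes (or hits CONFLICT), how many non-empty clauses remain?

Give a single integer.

Answer: 0

Derivation:
unit clause [2] forces x2=T; simplify:
  drop -2 from [1, -2] -> [1]
  drop -2 from [-1, 4, -2] -> [-1, 4]
  satisfied 4 clause(s); 4 remain; assigned so far: [2]
unit clause [1] forces x1=T; simplify:
  drop -1 from [-1, 4] -> [4]
  satisfied 2 clause(s); 2 remain; assigned so far: [1, 2]
unit clause [4] forces x4=T; simplify:
  satisfied 1 clause(s); 1 remain; assigned so far: [1, 2, 4]
unit clause [-3] forces x3=F; simplify:
  satisfied 1 clause(s); 0 remain; assigned so far: [1, 2, 3, 4]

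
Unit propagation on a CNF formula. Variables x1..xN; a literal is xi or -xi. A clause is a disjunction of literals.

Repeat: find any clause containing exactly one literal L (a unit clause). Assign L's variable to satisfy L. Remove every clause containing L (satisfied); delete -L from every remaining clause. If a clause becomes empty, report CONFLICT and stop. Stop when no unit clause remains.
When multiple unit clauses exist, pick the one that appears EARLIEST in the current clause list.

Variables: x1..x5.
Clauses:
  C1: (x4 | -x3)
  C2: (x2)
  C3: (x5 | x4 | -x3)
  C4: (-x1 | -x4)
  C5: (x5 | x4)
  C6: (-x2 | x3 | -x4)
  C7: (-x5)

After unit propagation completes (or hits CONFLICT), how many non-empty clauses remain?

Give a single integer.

Answer: 0

Derivation:
unit clause [2] forces x2=T; simplify:
  drop -2 from [-2, 3, -4] -> [3, -4]
  satisfied 1 clause(s); 6 remain; assigned so far: [2]
unit clause [-5] forces x5=F; simplify:
  drop 5 from [5, 4, -3] -> [4, -3]
  drop 5 from [5, 4] -> [4]
  satisfied 1 clause(s); 5 remain; assigned so far: [2, 5]
unit clause [4] forces x4=T; simplify:
  drop -4 from [-1, -4] -> [-1]
  drop -4 from [3, -4] -> [3]
  satisfied 3 clause(s); 2 remain; assigned so far: [2, 4, 5]
unit clause [-1] forces x1=F; simplify:
  satisfied 1 clause(s); 1 remain; assigned so far: [1, 2, 4, 5]
unit clause [3] forces x3=T; simplify:
  satisfied 1 clause(s); 0 remain; assigned so far: [1, 2, 3, 4, 5]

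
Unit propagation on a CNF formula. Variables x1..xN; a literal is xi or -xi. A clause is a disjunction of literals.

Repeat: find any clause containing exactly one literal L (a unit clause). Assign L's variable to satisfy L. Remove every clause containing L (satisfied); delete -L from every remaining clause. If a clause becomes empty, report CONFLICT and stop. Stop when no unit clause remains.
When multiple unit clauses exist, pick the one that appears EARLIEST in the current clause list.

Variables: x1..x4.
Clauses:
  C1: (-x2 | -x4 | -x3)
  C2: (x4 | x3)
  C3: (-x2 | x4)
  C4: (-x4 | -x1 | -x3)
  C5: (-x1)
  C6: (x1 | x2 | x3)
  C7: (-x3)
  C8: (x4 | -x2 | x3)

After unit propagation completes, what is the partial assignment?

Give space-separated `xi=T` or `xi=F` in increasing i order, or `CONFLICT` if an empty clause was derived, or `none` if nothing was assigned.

Answer: x1=F x2=T x3=F x4=T

Derivation:
unit clause [-1] forces x1=F; simplify:
  drop 1 from [1, 2, 3] -> [2, 3]
  satisfied 2 clause(s); 6 remain; assigned so far: [1]
unit clause [-3] forces x3=F; simplify:
  drop 3 from [4, 3] -> [4]
  drop 3 from [2, 3] -> [2]
  drop 3 from [4, -2, 3] -> [4, -2]
  satisfied 2 clause(s); 4 remain; assigned so far: [1, 3]
unit clause [4] forces x4=T; simplify:
  satisfied 3 clause(s); 1 remain; assigned so far: [1, 3, 4]
unit clause [2] forces x2=T; simplify:
  satisfied 1 clause(s); 0 remain; assigned so far: [1, 2, 3, 4]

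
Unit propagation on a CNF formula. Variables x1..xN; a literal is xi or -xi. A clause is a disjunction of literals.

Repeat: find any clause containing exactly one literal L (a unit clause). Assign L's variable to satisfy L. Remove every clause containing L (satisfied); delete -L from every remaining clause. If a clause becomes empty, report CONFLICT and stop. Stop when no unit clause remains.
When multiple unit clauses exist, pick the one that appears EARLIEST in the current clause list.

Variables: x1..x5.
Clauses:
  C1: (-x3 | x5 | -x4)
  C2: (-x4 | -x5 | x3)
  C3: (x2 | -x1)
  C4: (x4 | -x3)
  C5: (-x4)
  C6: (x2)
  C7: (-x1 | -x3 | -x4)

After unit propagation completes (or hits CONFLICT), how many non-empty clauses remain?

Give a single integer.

unit clause [-4] forces x4=F; simplify:
  drop 4 from [4, -3] -> [-3]
  satisfied 4 clause(s); 3 remain; assigned so far: [4]
unit clause [-3] forces x3=F; simplify:
  satisfied 1 clause(s); 2 remain; assigned so far: [3, 4]
unit clause [2] forces x2=T; simplify:
  satisfied 2 clause(s); 0 remain; assigned so far: [2, 3, 4]

Answer: 0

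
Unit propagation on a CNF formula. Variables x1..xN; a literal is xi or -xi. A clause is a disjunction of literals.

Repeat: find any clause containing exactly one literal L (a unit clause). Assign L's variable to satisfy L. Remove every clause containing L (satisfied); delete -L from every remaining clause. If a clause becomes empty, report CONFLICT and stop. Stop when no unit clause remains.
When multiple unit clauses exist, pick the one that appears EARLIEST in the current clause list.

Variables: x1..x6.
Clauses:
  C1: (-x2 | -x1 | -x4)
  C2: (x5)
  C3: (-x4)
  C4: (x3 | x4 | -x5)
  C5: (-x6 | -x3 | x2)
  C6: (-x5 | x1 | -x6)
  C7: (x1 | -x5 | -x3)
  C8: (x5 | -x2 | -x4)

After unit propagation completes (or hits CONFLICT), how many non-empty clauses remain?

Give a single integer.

unit clause [5] forces x5=T; simplify:
  drop -5 from [3, 4, -5] -> [3, 4]
  drop -5 from [-5, 1, -6] -> [1, -6]
  drop -5 from [1, -5, -3] -> [1, -3]
  satisfied 2 clause(s); 6 remain; assigned so far: [5]
unit clause [-4] forces x4=F; simplify:
  drop 4 from [3, 4] -> [3]
  satisfied 2 clause(s); 4 remain; assigned so far: [4, 5]
unit clause [3] forces x3=T; simplify:
  drop -3 from [-6, -3, 2] -> [-6, 2]
  drop -3 from [1, -3] -> [1]
  satisfied 1 clause(s); 3 remain; assigned so far: [3, 4, 5]
unit clause [1] forces x1=T; simplify:
  satisfied 2 clause(s); 1 remain; assigned so far: [1, 3, 4, 5]

Answer: 1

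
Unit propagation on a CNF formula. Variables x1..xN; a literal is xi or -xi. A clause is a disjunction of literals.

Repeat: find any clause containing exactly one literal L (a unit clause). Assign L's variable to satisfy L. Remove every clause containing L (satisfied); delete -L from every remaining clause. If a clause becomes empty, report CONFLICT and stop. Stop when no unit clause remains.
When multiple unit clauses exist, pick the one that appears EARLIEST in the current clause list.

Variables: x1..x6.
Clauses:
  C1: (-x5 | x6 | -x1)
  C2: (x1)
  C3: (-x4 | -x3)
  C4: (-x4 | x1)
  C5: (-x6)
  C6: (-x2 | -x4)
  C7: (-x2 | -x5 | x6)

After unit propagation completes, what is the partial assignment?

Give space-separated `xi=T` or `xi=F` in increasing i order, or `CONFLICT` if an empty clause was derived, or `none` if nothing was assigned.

unit clause [1] forces x1=T; simplify:
  drop -1 from [-5, 6, -1] -> [-5, 6]
  satisfied 2 clause(s); 5 remain; assigned so far: [1]
unit clause [-6] forces x6=F; simplify:
  drop 6 from [-5, 6] -> [-5]
  drop 6 from [-2, -5, 6] -> [-2, -5]
  satisfied 1 clause(s); 4 remain; assigned so far: [1, 6]
unit clause [-5] forces x5=F; simplify:
  satisfied 2 clause(s); 2 remain; assigned so far: [1, 5, 6]

Answer: x1=T x5=F x6=F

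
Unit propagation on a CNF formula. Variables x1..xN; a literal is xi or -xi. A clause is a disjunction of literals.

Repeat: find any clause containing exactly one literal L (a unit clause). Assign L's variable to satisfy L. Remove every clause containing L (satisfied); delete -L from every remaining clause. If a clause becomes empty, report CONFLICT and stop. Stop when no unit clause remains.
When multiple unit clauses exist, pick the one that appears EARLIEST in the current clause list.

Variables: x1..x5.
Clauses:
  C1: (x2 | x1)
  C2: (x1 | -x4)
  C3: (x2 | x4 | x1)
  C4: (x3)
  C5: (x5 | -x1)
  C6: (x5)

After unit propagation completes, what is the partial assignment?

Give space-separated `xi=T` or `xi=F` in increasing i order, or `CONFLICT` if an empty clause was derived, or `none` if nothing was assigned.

Answer: x3=T x5=T

Derivation:
unit clause [3] forces x3=T; simplify:
  satisfied 1 clause(s); 5 remain; assigned so far: [3]
unit clause [5] forces x5=T; simplify:
  satisfied 2 clause(s); 3 remain; assigned so far: [3, 5]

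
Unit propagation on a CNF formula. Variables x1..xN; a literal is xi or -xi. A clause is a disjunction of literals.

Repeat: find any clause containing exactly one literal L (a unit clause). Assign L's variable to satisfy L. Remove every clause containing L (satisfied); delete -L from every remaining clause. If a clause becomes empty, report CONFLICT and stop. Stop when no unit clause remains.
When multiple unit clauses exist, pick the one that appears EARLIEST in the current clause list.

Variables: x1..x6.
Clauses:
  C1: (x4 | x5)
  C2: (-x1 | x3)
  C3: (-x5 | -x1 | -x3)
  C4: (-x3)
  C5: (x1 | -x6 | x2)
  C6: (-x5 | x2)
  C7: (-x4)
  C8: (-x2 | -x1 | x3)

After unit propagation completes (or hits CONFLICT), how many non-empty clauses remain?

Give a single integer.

unit clause [-3] forces x3=F; simplify:
  drop 3 from [-1, 3] -> [-1]
  drop 3 from [-2, -1, 3] -> [-2, -1]
  satisfied 2 clause(s); 6 remain; assigned so far: [3]
unit clause [-1] forces x1=F; simplify:
  drop 1 from [1, -6, 2] -> [-6, 2]
  satisfied 2 clause(s); 4 remain; assigned so far: [1, 3]
unit clause [-4] forces x4=F; simplify:
  drop 4 from [4, 5] -> [5]
  satisfied 1 clause(s); 3 remain; assigned so far: [1, 3, 4]
unit clause [5] forces x5=T; simplify:
  drop -5 from [-5, 2] -> [2]
  satisfied 1 clause(s); 2 remain; assigned so far: [1, 3, 4, 5]
unit clause [2] forces x2=T; simplify:
  satisfied 2 clause(s); 0 remain; assigned so far: [1, 2, 3, 4, 5]

Answer: 0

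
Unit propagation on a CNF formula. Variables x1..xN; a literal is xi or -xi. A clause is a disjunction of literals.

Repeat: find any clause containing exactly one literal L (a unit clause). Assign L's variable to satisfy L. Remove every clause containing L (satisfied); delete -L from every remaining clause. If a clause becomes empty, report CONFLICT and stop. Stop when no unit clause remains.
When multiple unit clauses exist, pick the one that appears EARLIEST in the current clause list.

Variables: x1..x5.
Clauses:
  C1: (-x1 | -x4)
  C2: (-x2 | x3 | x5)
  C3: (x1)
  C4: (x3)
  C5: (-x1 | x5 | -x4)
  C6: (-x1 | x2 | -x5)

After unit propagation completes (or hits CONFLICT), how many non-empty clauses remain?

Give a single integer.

Answer: 1

Derivation:
unit clause [1] forces x1=T; simplify:
  drop -1 from [-1, -4] -> [-4]
  drop -1 from [-1, 5, -4] -> [5, -4]
  drop -1 from [-1, 2, -5] -> [2, -5]
  satisfied 1 clause(s); 5 remain; assigned so far: [1]
unit clause [-4] forces x4=F; simplify:
  satisfied 2 clause(s); 3 remain; assigned so far: [1, 4]
unit clause [3] forces x3=T; simplify:
  satisfied 2 clause(s); 1 remain; assigned so far: [1, 3, 4]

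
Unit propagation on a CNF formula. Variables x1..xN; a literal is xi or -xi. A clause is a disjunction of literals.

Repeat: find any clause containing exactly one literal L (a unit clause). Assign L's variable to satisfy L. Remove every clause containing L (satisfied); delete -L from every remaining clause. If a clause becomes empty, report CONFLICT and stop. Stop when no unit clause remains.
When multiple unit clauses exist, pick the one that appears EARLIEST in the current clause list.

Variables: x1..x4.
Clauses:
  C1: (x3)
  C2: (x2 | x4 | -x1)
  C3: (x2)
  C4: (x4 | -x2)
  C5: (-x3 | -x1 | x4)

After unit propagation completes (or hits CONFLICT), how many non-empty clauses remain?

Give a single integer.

unit clause [3] forces x3=T; simplify:
  drop -3 from [-3, -1, 4] -> [-1, 4]
  satisfied 1 clause(s); 4 remain; assigned so far: [3]
unit clause [2] forces x2=T; simplify:
  drop -2 from [4, -2] -> [4]
  satisfied 2 clause(s); 2 remain; assigned so far: [2, 3]
unit clause [4] forces x4=T; simplify:
  satisfied 2 clause(s); 0 remain; assigned so far: [2, 3, 4]

Answer: 0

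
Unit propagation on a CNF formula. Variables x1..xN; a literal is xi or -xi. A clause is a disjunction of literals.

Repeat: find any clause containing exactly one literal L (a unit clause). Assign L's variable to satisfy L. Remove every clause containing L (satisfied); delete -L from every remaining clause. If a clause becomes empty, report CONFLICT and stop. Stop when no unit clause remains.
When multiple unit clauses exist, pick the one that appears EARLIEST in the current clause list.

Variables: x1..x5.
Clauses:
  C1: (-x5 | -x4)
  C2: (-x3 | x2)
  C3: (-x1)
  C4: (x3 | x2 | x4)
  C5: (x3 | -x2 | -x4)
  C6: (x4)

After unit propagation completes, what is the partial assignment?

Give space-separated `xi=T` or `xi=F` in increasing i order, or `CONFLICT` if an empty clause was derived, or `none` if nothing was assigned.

unit clause [-1] forces x1=F; simplify:
  satisfied 1 clause(s); 5 remain; assigned so far: [1]
unit clause [4] forces x4=T; simplify:
  drop -4 from [-5, -4] -> [-5]
  drop -4 from [3, -2, -4] -> [3, -2]
  satisfied 2 clause(s); 3 remain; assigned so far: [1, 4]
unit clause [-5] forces x5=F; simplify:
  satisfied 1 clause(s); 2 remain; assigned so far: [1, 4, 5]

Answer: x1=F x4=T x5=F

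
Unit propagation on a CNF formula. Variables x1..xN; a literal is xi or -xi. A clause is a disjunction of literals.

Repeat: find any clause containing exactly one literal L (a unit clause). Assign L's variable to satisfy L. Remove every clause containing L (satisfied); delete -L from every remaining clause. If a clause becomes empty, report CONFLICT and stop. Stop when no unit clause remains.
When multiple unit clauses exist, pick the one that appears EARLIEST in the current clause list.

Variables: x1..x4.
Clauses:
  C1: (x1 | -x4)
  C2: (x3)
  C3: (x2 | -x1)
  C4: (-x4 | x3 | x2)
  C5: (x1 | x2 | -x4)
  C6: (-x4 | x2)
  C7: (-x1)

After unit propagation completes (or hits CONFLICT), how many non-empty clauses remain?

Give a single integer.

unit clause [3] forces x3=T; simplify:
  satisfied 2 clause(s); 5 remain; assigned so far: [3]
unit clause [-1] forces x1=F; simplify:
  drop 1 from [1, -4] -> [-4]
  drop 1 from [1, 2, -4] -> [2, -4]
  satisfied 2 clause(s); 3 remain; assigned so far: [1, 3]
unit clause [-4] forces x4=F; simplify:
  satisfied 3 clause(s); 0 remain; assigned so far: [1, 3, 4]

Answer: 0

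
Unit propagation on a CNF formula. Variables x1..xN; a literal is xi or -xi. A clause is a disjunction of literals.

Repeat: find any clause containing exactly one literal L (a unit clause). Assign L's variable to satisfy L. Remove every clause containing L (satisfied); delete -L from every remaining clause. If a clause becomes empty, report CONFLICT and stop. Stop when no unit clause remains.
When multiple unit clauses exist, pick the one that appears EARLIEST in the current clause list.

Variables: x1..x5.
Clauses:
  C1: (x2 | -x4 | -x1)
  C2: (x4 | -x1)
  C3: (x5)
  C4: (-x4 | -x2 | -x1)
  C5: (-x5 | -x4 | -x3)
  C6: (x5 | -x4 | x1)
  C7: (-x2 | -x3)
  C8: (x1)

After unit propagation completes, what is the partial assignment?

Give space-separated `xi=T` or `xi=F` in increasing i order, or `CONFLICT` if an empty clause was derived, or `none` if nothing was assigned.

unit clause [5] forces x5=T; simplify:
  drop -5 from [-5, -4, -3] -> [-4, -3]
  satisfied 2 clause(s); 6 remain; assigned so far: [5]
unit clause [1] forces x1=T; simplify:
  drop -1 from [2, -4, -1] -> [2, -4]
  drop -1 from [4, -1] -> [4]
  drop -1 from [-4, -2, -1] -> [-4, -2]
  satisfied 1 clause(s); 5 remain; assigned so far: [1, 5]
unit clause [4] forces x4=T; simplify:
  drop -4 from [2, -4] -> [2]
  drop -4 from [-4, -2] -> [-2]
  drop -4 from [-4, -3] -> [-3]
  satisfied 1 clause(s); 4 remain; assigned so far: [1, 4, 5]
unit clause [2] forces x2=T; simplify:
  drop -2 from [-2] -> [] (empty!)
  drop -2 from [-2, -3] -> [-3]
  satisfied 1 clause(s); 3 remain; assigned so far: [1, 2, 4, 5]
CONFLICT (empty clause)

Answer: CONFLICT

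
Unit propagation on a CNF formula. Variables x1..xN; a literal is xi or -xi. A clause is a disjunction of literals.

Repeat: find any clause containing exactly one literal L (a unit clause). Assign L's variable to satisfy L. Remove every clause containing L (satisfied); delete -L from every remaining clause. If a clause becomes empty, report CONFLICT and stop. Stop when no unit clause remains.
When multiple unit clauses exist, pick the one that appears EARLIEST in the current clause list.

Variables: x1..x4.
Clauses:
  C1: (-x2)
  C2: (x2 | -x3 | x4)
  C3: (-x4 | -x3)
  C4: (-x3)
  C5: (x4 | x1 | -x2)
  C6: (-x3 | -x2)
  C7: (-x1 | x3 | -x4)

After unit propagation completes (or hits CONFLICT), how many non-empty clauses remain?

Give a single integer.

Answer: 1

Derivation:
unit clause [-2] forces x2=F; simplify:
  drop 2 from [2, -3, 4] -> [-3, 4]
  satisfied 3 clause(s); 4 remain; assigned so far: [2]
unit clause [-3] forces x3=F; simplify:
  drop 3 from [-1, 3, -4] -> [-1, -4]
  satisfied 3 clause(s); 1 remain; assigned so far: [2, 3]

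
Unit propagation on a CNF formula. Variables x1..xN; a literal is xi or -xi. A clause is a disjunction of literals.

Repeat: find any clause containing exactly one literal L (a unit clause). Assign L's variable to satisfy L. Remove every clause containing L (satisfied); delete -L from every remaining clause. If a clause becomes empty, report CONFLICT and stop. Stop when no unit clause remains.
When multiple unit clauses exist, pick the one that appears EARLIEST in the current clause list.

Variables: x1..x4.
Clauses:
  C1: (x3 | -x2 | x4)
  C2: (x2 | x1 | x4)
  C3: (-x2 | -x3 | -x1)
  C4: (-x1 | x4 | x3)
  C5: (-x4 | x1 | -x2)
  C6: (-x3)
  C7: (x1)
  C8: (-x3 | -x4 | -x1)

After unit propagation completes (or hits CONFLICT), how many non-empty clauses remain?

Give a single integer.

Answer: 0

Derivation:
unit clause [-3] forces x3=F; simplify:
  drop 3 from [3, -2, 4] -> [-2, 4]
  drop 3 from [-1, 4, 3] -> [-1, 4]
  satisfied 3 clause(s); 5 remain; assigned so far: [3]
unit clause [1] forces x1=T; simplify:
  drop -1 from [-1, 4] -> [4]
  satisfied 3 clause(s); 2 remain; assigned so far: [1, 3]
unit clause [4] forces x4=T; simplify:
  satisfied 2 clause(s); 0 remain; assigned so far: [1, 3, 4]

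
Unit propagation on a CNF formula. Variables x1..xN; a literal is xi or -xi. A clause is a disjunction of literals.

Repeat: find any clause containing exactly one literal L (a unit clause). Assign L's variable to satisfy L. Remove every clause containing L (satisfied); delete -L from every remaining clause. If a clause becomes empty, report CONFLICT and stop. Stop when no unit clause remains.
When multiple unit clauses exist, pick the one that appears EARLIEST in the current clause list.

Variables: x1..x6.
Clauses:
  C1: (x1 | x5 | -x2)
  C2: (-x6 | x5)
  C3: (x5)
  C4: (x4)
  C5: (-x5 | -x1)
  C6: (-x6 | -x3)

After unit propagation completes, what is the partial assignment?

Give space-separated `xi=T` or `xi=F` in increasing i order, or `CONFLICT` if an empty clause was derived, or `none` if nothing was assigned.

Answer: x1=F x4=T x5=T

Derivation:
unit clause [5] forces x5=T; simplify:
  drop -5 from [-5, -1] -> [-1]
  satisfied 3 clause(s); 3 remain; assigned so far: [5]
unit clause [4] forces x4=T; simplify:
  satisfied 1 clause(s); 2 remain; assigned so far: [4, 5]
unit clause [-1] forces x1=F; simplify:
  satisfied 1 clause(s); 1 remain; assigned so far: [1, 4, 5]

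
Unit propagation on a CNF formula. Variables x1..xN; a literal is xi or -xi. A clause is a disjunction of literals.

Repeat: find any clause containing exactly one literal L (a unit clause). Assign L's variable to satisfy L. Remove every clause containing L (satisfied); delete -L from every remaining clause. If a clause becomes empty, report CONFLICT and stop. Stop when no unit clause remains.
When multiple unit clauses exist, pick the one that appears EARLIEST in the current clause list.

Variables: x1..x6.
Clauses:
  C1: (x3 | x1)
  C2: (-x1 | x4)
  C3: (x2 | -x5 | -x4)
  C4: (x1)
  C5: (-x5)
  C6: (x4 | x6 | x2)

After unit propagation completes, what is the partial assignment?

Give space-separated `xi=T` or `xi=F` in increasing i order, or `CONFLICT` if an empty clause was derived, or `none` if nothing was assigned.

unit clause [1] forces x1=T; simplify:
  drop -1 from [-1, 4] -> [4]
  satisfied 2 clause(s); 4 remain; assigned so far: [1]
unit clause [4] forces x4=T; simplify:
  drop -4 from [2, -5, -4] -> [2, -5]
  satisfied 2 clause(s); 2 remain; assigned so far: [1, 4]
unit clause [-5] forces x5=F; simplify:
  satisfied 2 clause(s); 0 remain; assigned so far: [1, 4, 5]

Answer: x1=T x4=T x5=F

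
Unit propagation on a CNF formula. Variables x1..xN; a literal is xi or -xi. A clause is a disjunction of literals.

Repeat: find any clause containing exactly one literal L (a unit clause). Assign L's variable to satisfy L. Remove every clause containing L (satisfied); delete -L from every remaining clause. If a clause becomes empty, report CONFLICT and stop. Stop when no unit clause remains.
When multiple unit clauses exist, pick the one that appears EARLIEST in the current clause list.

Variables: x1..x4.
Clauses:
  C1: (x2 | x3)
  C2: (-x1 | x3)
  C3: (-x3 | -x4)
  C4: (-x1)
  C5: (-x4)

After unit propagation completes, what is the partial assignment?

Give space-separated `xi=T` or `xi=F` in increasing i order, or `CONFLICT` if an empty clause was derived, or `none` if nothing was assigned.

unit clause [-1] forces x1=F; simplify:
  satisfied 2 clause(s); 3 remain; assigned so far: [1]
unit clause [-4] forces x4=F; simplify:
  satisfied 2 clause(s); 1 remain; assigned so far: [1, 4]

Answer: x1=F x4=F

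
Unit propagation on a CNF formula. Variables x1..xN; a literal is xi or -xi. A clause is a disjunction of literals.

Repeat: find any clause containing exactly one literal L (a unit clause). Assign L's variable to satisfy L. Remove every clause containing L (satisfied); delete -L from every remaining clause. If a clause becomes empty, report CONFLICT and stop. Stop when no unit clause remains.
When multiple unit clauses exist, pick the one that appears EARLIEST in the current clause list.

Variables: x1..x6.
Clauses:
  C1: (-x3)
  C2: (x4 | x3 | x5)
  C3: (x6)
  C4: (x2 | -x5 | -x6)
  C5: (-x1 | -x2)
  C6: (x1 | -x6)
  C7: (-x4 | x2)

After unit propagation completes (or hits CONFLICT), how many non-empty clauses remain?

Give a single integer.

Answer: 0

Derivation:
unit clause [-3] forces x3=F; simplify:
  drop 3 from [4, 3, 5] -> [4, 5]
  satisfied 1 clause(s); 6 remain; assigned so far: [3]
unit clause [6] forces x6=T; simplify:
  drop -6 from [2, -5, -6] -> [2, -5]
  drop -6 from [1, -6] -> [1]
  satisfied 1 clause(s); 5 remain; assigned so far: [3, 6]
unit clause [1] forces x1=T; simplify:
  drop -1 from [-1, -2] -> [-2]
  satisfied 1 clause(s); 4 remain; assigned so far: [1, 3, 6]
unit clause [-2] forces x2=F; simplify:
  drop 2 from [2, -5] -> [-5]
  drop 2 from [-4, 2] -> [-4]
  satisfied 1 clause(s); 3 remain; assigned so far: [1, 2, 3, 6]
unit clause [-5] forces x5=F; simplify:
  drop 5 from [4, 5] -> [4]
  satisfied 1 clause(s); 2 remain; assigned so far: [1, 2, 3, 5, 6]
unit clause [4] forces x4=T; simplify:
  drop -4 from [-4] -> [] (empty!)
  satisfied 1 clause(s); 1 remain; assigned so far: [1, 2, 3, 4, 5, 6]
CONFLICT (empty clause)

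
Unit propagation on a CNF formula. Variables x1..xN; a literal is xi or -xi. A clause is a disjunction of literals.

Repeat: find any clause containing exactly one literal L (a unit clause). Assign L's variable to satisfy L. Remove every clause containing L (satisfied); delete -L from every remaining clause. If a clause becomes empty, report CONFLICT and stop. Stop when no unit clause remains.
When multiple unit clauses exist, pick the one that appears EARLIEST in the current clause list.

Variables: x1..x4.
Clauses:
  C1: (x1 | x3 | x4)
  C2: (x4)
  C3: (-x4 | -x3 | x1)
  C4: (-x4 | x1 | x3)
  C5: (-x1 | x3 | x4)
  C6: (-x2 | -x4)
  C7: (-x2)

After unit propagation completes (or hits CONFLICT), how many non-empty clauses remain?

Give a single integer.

unit clause [4] forces x4=T; simplify:
  drop -4 from [-4, -3, 1] -> [-3, 1]
  drop -4 from [-4, 1, 3] -> [1, 3]
  drop -4 from [-2, -4] -> [-2]
  satisfied 3 clause(s); 4 remain; assigned so far: [4]
unit clause [-2] forces x2=F; simplify:
  satisfied 2 clause(s); 2 remain; assigned so far: [2, 4]

Answer: 2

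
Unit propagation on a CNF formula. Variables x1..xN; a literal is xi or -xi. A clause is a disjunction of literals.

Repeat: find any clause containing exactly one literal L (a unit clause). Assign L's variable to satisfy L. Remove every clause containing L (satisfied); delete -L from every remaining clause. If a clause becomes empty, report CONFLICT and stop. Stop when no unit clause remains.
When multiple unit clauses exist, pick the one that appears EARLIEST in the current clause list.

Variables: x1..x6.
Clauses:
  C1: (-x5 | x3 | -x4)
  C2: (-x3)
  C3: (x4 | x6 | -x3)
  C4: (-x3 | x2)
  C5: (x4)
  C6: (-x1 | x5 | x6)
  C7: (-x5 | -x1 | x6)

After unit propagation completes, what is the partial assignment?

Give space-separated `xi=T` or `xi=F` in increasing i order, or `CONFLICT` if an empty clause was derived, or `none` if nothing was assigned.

unit clause [-3] forces x3=F; simplify:
  drop 3 from [-5, 3, -4] -> [-5, -4]
  satisfied 3 clause(s); 4 remain; assigned so far: [3]
unit clause [4] forces x4=T; simplify:
  drop -4 from [-5, -4] -> [-5]
  satisfied 1 clause(s); 3 remain; assigned so far: [3, 4]
unit clause [-5] forces x5=F; simplify:
  drop 5 from [-1, 5, 6] -> [-1, 6]
  satisfied 2 clause(s); 1 remain; assigned so far: [3, 4, 5]

Answer: x3=F x4=T x5=F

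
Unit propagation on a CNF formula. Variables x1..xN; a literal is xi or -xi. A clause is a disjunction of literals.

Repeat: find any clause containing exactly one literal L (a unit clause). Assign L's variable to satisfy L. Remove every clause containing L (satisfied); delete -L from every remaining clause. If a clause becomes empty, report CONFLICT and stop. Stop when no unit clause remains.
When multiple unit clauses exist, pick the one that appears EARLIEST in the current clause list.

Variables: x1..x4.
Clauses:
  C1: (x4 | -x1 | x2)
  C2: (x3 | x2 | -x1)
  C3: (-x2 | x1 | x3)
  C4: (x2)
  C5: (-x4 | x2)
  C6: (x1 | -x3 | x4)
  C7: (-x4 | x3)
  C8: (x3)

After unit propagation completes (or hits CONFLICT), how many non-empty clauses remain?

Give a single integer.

Answer: 1

Derivation:
unit clause [2] forces x2=T; simplify:
  drop -2 from [-2, 1, 3] -> [1, 3]
  satisfied 4 clause(s); 4 remain; assigned so far: [2]
unit clause [3] forces x3=T; simplify:
  drop -3 from [1, -3, 4] -> [1, 4]
  satisfied 3 clause(s); 1 remain; assigned so far: [2, 3]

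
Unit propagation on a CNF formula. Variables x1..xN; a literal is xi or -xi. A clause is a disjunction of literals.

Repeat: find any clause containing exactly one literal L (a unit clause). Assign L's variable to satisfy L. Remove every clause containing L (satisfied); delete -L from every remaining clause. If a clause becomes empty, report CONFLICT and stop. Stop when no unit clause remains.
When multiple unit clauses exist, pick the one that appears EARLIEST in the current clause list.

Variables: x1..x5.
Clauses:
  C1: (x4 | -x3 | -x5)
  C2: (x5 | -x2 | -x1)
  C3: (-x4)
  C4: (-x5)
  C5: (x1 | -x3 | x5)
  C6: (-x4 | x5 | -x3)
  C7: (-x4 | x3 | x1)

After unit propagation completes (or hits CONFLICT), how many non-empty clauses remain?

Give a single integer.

Answer: 2

Derivation:
unit clause [-4] forces x4=F; simplify:
  drop 4 from [4, -3, -5] -> [-3, -5]
  satisfied 3 clause(s); 4 remain; assigned so far: [4]
unit clause [-5] forces x5=F; simplify:
  drop 5 from [5, -2, -1] -> [-2, -1]
  drop 5 from [1, -3, 5] -> [1, -3]
  satisfied 2 clause(s); 2 remain; assigned so far: [4, 5]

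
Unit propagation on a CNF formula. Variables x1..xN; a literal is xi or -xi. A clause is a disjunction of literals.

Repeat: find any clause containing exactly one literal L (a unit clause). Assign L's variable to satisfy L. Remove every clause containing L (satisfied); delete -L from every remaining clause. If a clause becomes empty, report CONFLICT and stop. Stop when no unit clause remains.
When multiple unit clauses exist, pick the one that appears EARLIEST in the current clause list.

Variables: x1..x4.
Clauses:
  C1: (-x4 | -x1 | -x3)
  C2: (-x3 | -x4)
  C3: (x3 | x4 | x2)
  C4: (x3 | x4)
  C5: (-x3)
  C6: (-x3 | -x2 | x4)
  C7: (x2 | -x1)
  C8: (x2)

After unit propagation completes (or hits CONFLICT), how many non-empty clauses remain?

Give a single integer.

Answer: 0

Derivation:
unit clause [-3] forces x3=F; simplify:
  drop 3 from [3, 4, 2] -> [4, 2]
  drop 3 from [3, 4] -> [4]
  satisfied 4 clause(s); 4 remain; assigned so far: [3]
unit clause [4] forces x4=T; simplify:
  satisfied 2 clause(s); 2 remain; assigned so far: [3, 4]
unit clause [2] forces x2=T; simplify:
  satisfied 2 clause(s); 0 remain; assigned so far: [2, 3, 4]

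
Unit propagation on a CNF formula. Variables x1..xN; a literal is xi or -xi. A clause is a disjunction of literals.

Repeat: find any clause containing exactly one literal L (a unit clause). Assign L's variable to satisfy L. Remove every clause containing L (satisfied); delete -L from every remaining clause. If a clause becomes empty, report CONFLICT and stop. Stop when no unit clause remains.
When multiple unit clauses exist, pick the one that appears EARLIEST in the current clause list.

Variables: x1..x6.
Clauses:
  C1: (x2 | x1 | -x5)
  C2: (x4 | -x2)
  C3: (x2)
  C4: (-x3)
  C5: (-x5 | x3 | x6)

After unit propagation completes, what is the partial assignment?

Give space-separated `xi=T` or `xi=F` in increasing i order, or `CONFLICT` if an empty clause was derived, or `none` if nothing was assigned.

Answer: x2=T x3=F x4=T

Derivation:
unit clause [2] forces x2=T; simplify:
  drop -2 from [4, -2] -> [4]
  satisfied 2 clause(s); 3 remain; assigned so far: [2]
unit clause [4] forces x4=T; simplify:
  satisfied 1 clause(s); 2 remain; assigned so far: [2, 4]
unit clause [-3] forces x3=F; simplify:
  drop 3 from [-5, 3, 6] -> [-5, 6]
  satisfied 1 clause(s); 1 remain; assigned so far: [2, 3, 4]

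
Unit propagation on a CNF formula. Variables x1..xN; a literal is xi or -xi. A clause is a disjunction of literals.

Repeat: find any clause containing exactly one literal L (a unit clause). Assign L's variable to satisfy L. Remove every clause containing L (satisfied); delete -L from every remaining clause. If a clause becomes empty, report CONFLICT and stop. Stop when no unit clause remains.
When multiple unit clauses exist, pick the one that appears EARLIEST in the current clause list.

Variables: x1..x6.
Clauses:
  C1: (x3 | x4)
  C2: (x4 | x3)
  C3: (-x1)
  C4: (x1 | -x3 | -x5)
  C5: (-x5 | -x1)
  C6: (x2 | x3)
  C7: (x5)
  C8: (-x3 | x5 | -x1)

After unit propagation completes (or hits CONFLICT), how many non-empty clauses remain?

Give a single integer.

unit clause [-1] forces x1=F; simplify:
  drop 1 from [1, -3, -5] -> [-3, -5]
  satisfied 3 clause(s); 5 remain; assigned so far: [1]
unit clause [5] forces x5=T; simplify:
  drop -5 from [-3, -5] -> [-3]
  satisfied 1 clause(s); 4 remain; assigned so far: [1, 5]
unit clause [-3] forces x3=F; simplify:
  drop 3 from [3, 4] -> [4]
  drop 3 from [4, 3] -> [4]
  drop 3 from [2, 3] -> [2]
  satisfied 1 clause(s); 3 remain; assigned so far: [1, 3, 5]
unit clause [4] forces x4=T; simplify:
  satisfied 2 clause(s); 1 remain; assigned so far: [1, 3, 4, 5]
unit clause [2] forces x2=T; simplify:
  satisfied 1 clause(s); 0 remain; assigned so far: [1, 2, 3, 4, 5]

Answer: 0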